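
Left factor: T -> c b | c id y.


Common prefix: 'c'
Factored: T -> c T', T' -> b | id y


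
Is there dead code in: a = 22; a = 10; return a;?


first assignment to a is overwritten before any read
Dead: 'a = 22'


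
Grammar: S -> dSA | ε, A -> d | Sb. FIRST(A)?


Per alternative of A: FIRST(d) = {d}; FIRST(Sb) = {b, d}
FIRST(A) = {b, d}


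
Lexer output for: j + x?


Scan left to right, longest-match per lexeme
Tokens: ID(j), OP(+), ID(x)


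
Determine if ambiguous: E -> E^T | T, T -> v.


precedence layered via separate nonterminal T: deterministic
Unambiguous


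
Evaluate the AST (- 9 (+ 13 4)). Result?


Evaluate inner: (+ 13 4) = 17
Evaluate root: (- 9 17) = -8
Result: -8


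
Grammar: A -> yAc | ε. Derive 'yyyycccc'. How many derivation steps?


Derivation: A => yAc => yyAcc => yyyAccc => yyyyAcccc => yyyycccc
Steps: 5


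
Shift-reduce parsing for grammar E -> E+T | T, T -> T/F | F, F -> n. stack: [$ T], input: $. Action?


lookahead ∉ {/} so T won't extend; reduce E -> T
Action: reduce (E -> T)


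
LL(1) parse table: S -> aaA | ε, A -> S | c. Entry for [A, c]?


For [A, c]: 'c' ∈ FIRST(c)
Entry: A -> c


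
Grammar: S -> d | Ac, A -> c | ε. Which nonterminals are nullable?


A nonterminal is nullable iff some alternative derives ε (directly, or every symbol in it is nullable)
Nullable: {A}


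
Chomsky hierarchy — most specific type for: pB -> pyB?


LHS has context (more than one symbol) and |LHS| ≤ |RHS|
Classification: Type 1 (Context-Sensitive)


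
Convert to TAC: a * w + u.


Break into single-operator statements:
t1 = a * w
t2 = t1 + u


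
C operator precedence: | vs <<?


'<<' is shift (level 8); '|' is bitwise OR (level 3)
Higher level binds tighter
'<<' has higher precedence than '|'


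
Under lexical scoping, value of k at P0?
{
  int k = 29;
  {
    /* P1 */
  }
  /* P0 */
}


k declared in the same block as P0
k = 29


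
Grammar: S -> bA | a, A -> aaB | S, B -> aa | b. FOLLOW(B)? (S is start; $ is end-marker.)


$ ∈ FOLLOW(S). For each A -> αBβ: add FIRST(β)\{ε} to FOLLOW(B); if β nullable, add FOLLOW(A).
FOLLOW(B) = {$}


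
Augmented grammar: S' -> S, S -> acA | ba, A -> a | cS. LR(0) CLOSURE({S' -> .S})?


Start: S' -> .S
For each item with dot before a nonterminal B, add B -> .γ for every B-production
Closure: [S' -> .S, S -> .acA, S -> .ba]


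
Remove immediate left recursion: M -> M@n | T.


Left-recursive alternatives: M@n; non-recursive: T
Introduce M': M -> TM', M' -> @nM' | ε


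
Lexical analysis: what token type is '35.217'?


Pattern: digits with a decimal point
Type: FLOAT_LITERAL


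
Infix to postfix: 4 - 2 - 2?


Left to right (same or higher precedence on left)
Postfix: 4 2 - 2 -


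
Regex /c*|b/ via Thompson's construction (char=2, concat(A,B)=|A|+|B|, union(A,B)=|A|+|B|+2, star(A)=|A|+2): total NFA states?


Syntax tree has 2 char leaf(s), 1 union(s), 1 star(s)
chars contribute 2×2 = 4; each union adds +2; each star adds +2
Total: 4 + 2 + 2 = 8 states


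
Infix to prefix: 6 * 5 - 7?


left-to-right (same/higher precedence on left): tree is (- (* 6 5) 7)
Prefix: - * 6 5 7


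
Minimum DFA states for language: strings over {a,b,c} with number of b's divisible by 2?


Track (count of b) mod 2: states 0..1, accept at 0
Minimal DFA: 2 states


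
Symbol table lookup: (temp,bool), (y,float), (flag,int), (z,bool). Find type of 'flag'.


Lookup 'flag' → type int


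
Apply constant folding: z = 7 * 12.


7 * 12 = 84 at compile time
Optimized: z = 84


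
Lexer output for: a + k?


Scan left to right, longest-match per lexeme
Tokens: ID(a), OP(+), ID(k)


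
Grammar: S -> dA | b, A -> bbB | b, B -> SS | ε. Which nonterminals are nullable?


A nonterminal is nullable iff some alternative derives ε (directly, or every symbol in it is nullable)
Nullable: {B}


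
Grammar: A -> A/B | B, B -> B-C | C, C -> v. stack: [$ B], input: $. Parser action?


lookahead ∉ {-} so B won't extend; reduce A -> B
Action: reduce (A -> B)


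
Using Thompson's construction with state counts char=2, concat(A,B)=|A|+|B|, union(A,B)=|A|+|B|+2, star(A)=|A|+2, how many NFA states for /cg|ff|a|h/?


Syntax tree has 6 char leaf(s), 3 union(s), 0 star(s)
chars contribute 6×2 = 12; each union adds +2; each star adds +2
Total: 12 + 6 + 0 = 18 states


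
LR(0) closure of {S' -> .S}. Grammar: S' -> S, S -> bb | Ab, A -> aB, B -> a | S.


Start: S' -> .S
For each item with dot before a nonterminal B, add B -> .γ for every B-production
Closure: [S' -> .S, S -> .bb, S -> .Ab, A -> .aB]


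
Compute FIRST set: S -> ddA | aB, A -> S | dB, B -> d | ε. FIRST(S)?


Per alternative of S: FIRST(ddA) = {d}; FIRST(aB) = {a}
FIRST(S) = {a, d}


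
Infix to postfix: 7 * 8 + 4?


Left to right (same or higher precedence on left)
Postfix: 7 8 * 4 +


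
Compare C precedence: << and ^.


'<<' is shift (level 8); '^' is bitwise XOR (level 4)
Higher level binds tighter
'<<' has higher precedence than '^'


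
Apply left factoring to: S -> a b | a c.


Common prefix: 'a'
Factored: S -> a S', S' -> b | c


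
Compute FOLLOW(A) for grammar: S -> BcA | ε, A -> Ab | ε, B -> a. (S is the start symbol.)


$ ∈ FOLLOW(S). For each A -> αBβ: add FIRST(β)\{ε} to FOLLOW(B); if β nullable, add FOLLOW(A).
FOLLOW(A) = {$, b}


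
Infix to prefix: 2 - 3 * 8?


'*' binds tighter: tree is (- 2 (* 3 8))
Prefix: - 2 * 3 8


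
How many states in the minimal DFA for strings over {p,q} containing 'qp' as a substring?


KMP-style automaton: 2 progress states + 1 absorbing accept = 3
Minimal DFA: 3 states


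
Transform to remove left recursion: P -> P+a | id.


Left-recursive alternatives: P+a; non-recursive: id
Introduce P': P -> idP', P' -> +aP' | ε


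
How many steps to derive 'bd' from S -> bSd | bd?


Derivation: S => bd
Steps: 1


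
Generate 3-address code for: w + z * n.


Break into single-operator statements:
t1 = z * n
t2 = w + t1


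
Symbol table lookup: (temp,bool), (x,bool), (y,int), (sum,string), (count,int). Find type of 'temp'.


Lookup 'temp' → type bool


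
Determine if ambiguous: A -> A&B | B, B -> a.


precedence layered via separate nonterminal B: deterministic
Unambiguous


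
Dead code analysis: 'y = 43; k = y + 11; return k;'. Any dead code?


y is read by k's definition; k is returned
No dead code


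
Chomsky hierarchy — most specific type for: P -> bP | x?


Right-linear: every RHS is a terminal or a terminal followed by one nonterminal
Classification: Type 3 (Regular)


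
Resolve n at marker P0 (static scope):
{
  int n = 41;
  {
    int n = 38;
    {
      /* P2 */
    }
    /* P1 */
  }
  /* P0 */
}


n declared in the same block as P0
n = 41


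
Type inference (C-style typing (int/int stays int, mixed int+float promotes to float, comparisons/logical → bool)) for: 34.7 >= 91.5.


Operand types: float >= float
Rule: comparison yields bool
Result type: bool


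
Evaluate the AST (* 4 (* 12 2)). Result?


Evaluate inner: (* 12 2) = 24
Evaluate root: (* 4 24) = 96
Result: 96


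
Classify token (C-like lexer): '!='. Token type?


Pattern: operator symbol
Type: OPERATOR


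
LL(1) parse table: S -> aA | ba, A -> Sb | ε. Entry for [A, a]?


For [A, a]: 'a' ∈ FIRST(Sb)
Entry: A -> Sb


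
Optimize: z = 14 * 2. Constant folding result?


14 * 2 = 28 at compile time
Optimized: z = 28


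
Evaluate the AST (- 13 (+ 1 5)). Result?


Evaluate inner: (+ 1 5) = 6
Evaluate root: (- 13 6) = 7
Result: 7


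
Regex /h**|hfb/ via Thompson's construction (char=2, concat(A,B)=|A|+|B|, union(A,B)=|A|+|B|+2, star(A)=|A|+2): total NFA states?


Syntax tree has 4 char leaf(s), 1 union(s), 2 star(s)
chars contribute 4×2 = 8; each union adds +2; each star adds +2
Total: 8 + 2 + 4 = 14 states


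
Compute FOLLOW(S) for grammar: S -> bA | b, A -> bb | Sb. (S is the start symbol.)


$ ∈ FOLLOW(S). For each A -> αBβ: add FIRST(β)\{ε} to FOLLOW(B); if β nullable, add FOLLOW(A).
FOLLOW(S) = {$, b}


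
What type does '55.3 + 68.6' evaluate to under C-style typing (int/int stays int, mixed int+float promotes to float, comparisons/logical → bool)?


Operand types: float + float
Rule: mixed int/float promotes to float; int/int stays int
Result type: float


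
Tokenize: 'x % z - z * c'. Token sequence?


Scan left to right, longest-match per lexeme
Tokens: ID(x), OP(%), ID(z), OP(-), ID(z), OP(*), ID(c)


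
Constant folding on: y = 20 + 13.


20 + 13 = 33 at compile time
Optimized: y = 33


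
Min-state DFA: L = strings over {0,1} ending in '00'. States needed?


Track the longest suffix of input matching a prefix of '00': 3 classes (prefixes of length 0..2)
Minimal DFA: 3 states


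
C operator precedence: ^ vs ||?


'^' is bitwise XOR (level 4); '||' is logical OR (level 1)
Higher level binds tighter
'^' has higher precedence than '||'


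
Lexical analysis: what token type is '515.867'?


Pattern: digits with a decimal point
Type: FLOAT_LITERAL


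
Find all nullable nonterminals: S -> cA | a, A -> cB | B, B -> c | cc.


A nonterminal is nullable iff some alternative derives ε (directly, or every symbol in it is nullable)
Nullable: {}


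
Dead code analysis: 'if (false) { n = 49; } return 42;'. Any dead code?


condition is constant false, so the whole block is unreachable
Dead: 'if (false) { n = 49; }'


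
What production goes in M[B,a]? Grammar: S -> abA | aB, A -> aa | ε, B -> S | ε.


For [B, a]: 'a' ∈ FIRST(S)
Entry: B -> S


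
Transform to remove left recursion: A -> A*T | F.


Left-recursive alternatives: A*T; non-recursive: F
Introduce A': A -> FA', A' -> *TA' | ε


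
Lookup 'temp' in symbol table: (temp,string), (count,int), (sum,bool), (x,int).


Lookup 'temp' → type string


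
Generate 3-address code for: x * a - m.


Break into single-operator statements:
t1 = x * a
t2 = t1 - m


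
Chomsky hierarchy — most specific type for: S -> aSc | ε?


Single nonterminal LHS, but a^n c^n is not regular
Classification: Type 2 (Context-Free)


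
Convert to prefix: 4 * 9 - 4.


left-to-right (same/higher precedence on left): tree is (- (* 4 9) 4)
Prefix: - * 4 9 4


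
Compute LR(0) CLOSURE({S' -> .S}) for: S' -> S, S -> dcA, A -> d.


Start: S' -> .S
For each item with dot before a nonterminal B, add B -> .γ for every B-production
Closure: [S' -> .S, S -> .dcA]


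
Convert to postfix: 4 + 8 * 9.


* has higher precedence, evaluate 8*9 first
Postfix: 4 8 9 * +


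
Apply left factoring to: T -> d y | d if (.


Common prefix: 'd'
Factored: T -> d T', T' -> y | if (


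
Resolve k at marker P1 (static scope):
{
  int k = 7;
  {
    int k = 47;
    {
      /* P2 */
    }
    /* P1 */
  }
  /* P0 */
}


k declared in the same block as P1
k = 47


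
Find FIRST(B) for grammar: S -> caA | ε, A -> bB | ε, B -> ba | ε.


Per alternative of B: FIRST(ba) = {b}; FIRST(ε) = {ε}
FIRST(B) = {b, ε}


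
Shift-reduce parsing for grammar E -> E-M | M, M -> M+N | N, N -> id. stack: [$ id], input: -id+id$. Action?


'id' on top is the handle for N -> id
Action: reduce (N -> id)


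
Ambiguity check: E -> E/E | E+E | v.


'v/v+v' has two parse trees (no precedence encoded between / and +)
Ambiguous


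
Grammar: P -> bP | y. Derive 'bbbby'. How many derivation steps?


Derivation: P => bP => bbP => bbbP => bbbbP => bbbby
Steps: 5


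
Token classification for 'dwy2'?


Pattern: letter/underscore followed by alphanumerics, not a keyword
Type: IDENTIFIER


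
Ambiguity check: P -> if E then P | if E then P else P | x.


dangling else: 'if E then if E then x else x' parses two ways
Ambiguous


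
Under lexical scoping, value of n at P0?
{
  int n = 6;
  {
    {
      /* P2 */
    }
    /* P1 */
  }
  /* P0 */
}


n declared in the same block as P0
n = 6


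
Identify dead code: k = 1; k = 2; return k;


first assignment to k is overwritten before any read
Dead: 'k = 1'


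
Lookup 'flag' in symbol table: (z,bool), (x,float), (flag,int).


Lookup 'flag' → type int


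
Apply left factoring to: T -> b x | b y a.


Common prefix: 'b'
Factored: T -> b T', T' -> x | y a


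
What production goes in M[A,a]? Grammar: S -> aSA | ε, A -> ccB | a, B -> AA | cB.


For [A, a]: 'a' ∈ FIRST(a)
Entry: A -> a


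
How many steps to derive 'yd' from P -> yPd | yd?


Derivation: P => yd
Steps: 1


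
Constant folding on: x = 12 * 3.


12 * 3 = 36 at compile time
Optimized: x = 36


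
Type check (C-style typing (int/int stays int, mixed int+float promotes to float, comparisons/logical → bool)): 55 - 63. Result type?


Operand types: int - int
Rule: mixed int/float promotes to float; int/int stays int
Result type: int


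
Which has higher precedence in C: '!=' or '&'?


'!=' is equality (level 6); '&' is bitwise AND (level 5)
Higher level binds tighter
'!=' has higher precedence than '&'


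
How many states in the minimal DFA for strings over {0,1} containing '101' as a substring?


KMP-style automaton: 3 progress states + 1 absorbing accept = 4
Minimal DFA: 4 states


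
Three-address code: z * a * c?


Break into single-operator statements:
t1 = z * a
t2 = t1 * c


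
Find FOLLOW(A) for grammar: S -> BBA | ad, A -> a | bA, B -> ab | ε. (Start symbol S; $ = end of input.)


$ ∈ FOLLOW(S). For each A -> αBβ: add FIRST(β)\{ε} to FOLLOW(B); if β nullable, add FOLLOW(A).
FOLLOW(A) = {$}


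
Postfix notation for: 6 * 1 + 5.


Left to right (same or higher precedence on left)
Postfix: 6 1 * 5 +


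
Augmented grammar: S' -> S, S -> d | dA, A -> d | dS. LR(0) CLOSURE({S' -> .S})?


Start: S' -> .S
For each item with dot before a nonterminal B, add B -> .γ for every B-production
Closure: [S' -> .S, S -> .d, S -> .dA]


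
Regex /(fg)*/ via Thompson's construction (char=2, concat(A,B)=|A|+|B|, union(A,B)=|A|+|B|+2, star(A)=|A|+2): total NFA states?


Syntax tree has 2 char leaf(s), 0 union(s), 1 star(s)
chars contribute 2×2 = 4; each union adds +2; each star adds +2
Total: 4 + 0 + 2 = 6 states


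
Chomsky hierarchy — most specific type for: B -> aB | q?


Right-linear: every RHS is a terminal or a terminal followed by one nonterminal
Classification: Type 3 (Regular)


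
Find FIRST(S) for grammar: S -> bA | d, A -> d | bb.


Per alternative of S: FIRST(bA) = {b}; FIRST(d) = {d}
FIRST(S) = {b, d}


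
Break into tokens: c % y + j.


Scan left to right, longest-match per lexeme
Tokens: ID(c), OP(%), ID(y), OP(+), ID(j)


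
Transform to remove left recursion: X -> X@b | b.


Left-recursive alternatives: X@b; non-recursive: b
Introduce X': X -> bX', X' -> @bX' | ε


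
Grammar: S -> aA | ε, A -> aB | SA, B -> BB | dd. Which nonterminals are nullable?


A nonterminal is nullable iff some alternative derives ε (directly, or every symbol in it is nullable)
Nullable: {S}


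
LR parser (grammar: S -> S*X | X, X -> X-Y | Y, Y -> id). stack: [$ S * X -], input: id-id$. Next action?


no handle; shift 'id'
Action: shift


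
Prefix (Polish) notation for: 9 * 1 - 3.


left-to-right (same/higher precedence on left): tree is (- (* 9 1) 3)
Prefix: - * 9 1 3


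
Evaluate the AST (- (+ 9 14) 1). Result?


Evaluate inner: (+ 9 14) = 23
Evaluate root: (- 23 1) = 22
Result: 22


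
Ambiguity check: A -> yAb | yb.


balanced y^n…b^n: each string has a unique parse
Unambiguous


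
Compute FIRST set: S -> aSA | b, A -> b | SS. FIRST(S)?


Per alternative of S: FIRST(aSA) = {a}; FIRST(b) = {b}
FIRST(S) = {a, b}


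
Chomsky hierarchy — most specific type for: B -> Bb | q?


Left-linear: every RHS is a terminal or one nonterminal followed by a terminal
Classification: Type 3 (Regular)


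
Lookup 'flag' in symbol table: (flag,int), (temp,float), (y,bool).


Lookup 'flag' → type int


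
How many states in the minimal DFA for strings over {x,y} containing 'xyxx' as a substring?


KMP-style automaton: 4 progress states + 1 absorbing accept = 5
Minimal DFA: 5 states


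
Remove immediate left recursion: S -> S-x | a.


Left-recursive alternatives: S-x; non-recursive: a
Introduce S': S -> aS', S' -> -xS' | ε


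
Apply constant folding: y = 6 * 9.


6 * 9 = 54 at compile time
Optimized: y = 54


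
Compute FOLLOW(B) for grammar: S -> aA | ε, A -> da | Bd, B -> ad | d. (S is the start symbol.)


$ ∈ FOLLOW(S). For each A -> αBβ: add FIRST(β)\{ε} to FOLLOW(B); if β nullable, add FOLLOW(A).
FOLLOW(B) = {d}


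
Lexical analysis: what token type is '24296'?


Pattern: digits only
Type: INTEGER_LITERAL


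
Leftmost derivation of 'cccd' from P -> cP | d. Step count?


Derivation: P => cP => ccP => cccP => cccd
Steps: 4


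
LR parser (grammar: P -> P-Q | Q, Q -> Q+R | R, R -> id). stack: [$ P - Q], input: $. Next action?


handle 'P-Q' on top; lookahead ∈ FOLLOW(P) = {-, $}
Action: reduce (P -> P-Q)


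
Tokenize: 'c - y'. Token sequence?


Scan left to right, longest-match per lexeme
Tokens: ID(c), OP(-), ID(y)


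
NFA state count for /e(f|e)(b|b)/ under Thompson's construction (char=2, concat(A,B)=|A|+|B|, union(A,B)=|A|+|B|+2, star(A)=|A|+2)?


Syntax tree has 5 char leaf(s), 2 union(s), 0 star(s)
chars contribute 5×2 = 10; each union adds +2; each star adds +2
Total: 10 + 4 + 0 = 14 states


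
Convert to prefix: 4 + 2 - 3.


left-to-right (same/higher precedence on left): tree is (- (+ 4 2) 3)
Prefix: - + 4 2 3


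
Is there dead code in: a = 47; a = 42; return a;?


first assignment to a is overwritten before any read
Dead: 'a = 47'


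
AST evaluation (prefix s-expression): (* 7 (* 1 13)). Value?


Evaluate inner: (* 1 13) = 13
Evaluate root: (* 7 13) = 91
Result: 91


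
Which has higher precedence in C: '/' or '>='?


'/' is multiplicative (level 10); '>=' is relational (level 7)
Higher level binds tighter
'/' has higher precedence than '>='


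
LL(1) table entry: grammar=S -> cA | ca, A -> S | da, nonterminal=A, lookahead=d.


For [A, d]: 'd' ∈ FIRST(da)
Entry: A -> da


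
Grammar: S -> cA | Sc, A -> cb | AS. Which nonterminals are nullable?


A nonterminal is nullable iff some alternative derives ε (directly, or every symbol in it is nullable)
Nullable: {}


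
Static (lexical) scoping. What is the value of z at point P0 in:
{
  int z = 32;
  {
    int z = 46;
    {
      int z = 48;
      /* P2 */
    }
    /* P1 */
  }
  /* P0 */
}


z declared in the same block as P0
z = 32


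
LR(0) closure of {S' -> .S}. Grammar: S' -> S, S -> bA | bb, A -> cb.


Start: S' -> .S
For each item with dot before a nonterminal B, add B -> .γ for every B-production
Closure: [S' -> .S, S -> .bA, S -> .bb]


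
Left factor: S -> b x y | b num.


Common prefix: 'b'
Factored: S -> b S', S' -> x y | num


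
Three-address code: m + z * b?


Break into single-operator statements:
t1 = z * b
t2 = m + t1


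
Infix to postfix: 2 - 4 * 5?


* has higher precedence, evaluate 4*5 first
Postfix: 2 4 5 * -


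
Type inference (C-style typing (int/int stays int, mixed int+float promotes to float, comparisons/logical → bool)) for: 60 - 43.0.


Operand types: int - float
Rule: mixed int/float promotes to float; int/int stays int
Result type: float


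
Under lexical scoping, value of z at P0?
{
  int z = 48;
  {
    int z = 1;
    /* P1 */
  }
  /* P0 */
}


z declared in the same block as P0
z = 48


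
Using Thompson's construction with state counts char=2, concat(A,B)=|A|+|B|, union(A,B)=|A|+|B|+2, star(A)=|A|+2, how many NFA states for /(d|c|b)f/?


Syntax tree has 4 char leaf(s), 2 union(s), 0 star(s)
chars contribute 4×2 = 8; each union adds +2; each star adds +2
Total: 8 + 4 + 0 = 12 states


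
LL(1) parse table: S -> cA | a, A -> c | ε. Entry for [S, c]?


For [S, c]: 'c' ∈ FIRST(cA)
Entry: S -> cA


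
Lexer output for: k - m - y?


Scan left to right, longest-match per lexeme
Tokens: ID(k), OP(-), ID(m), OP(-), ID(y)


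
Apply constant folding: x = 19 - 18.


19 - 18 = 1 at compile time
Optimized: x = 1


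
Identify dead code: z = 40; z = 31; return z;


first assignment to z is overwritten before any read
Dead: 'z = 40'


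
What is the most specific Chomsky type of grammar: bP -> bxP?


LHS has context (more than one symbol) and |LHS| ≤ |RHS|
Classification: Type 1 (Context-Sensitive)


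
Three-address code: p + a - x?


Break into single-operator statements:
t1 = p + a
t2 = t1 - x


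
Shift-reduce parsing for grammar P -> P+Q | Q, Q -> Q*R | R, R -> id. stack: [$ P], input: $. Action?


start symbol P on stack, input exhausted
Action: accept


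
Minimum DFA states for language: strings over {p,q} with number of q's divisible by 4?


Track (count of q) mod 4: states 0..3, accept at 0
Minimal DFA: 4 states


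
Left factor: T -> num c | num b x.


Common prefix: 'num'
Factored: T -> num T', T' -> c | b x


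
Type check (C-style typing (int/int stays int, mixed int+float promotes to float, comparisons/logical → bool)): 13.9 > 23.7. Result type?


Operand types: float > float
Rule: comparison yields bool
Result type: bool


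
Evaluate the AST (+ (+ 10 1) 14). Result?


Evaluate inner: (+ 10 1) = 11
Evaluate root: (+ 11 14) = 25
Result: 25


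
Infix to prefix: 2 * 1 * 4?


left-to-right (same/higher precedence on left): tree is (* (* 2 1) 4)
Prefix: * * 2 1 4


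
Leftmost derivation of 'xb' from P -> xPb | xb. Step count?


Derivation: P => xb
Steps: 1


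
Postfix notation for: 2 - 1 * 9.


* has higher precedence, evaluate 1*9 first
Postfix: 2 1 9 * -


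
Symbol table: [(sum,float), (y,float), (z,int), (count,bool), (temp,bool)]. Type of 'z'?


Lookup 'z' → type int


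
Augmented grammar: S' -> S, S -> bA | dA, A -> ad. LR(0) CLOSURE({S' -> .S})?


Start: S' -> .S
For each item with dot before a nonterminal B, add B -> .γ for every B-production
Closure: [S' -> .S, S -> .bA, S -> .dA]


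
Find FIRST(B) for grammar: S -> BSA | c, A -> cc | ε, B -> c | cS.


Per alternative of B: FIRST(c) = {c}; FIRST(cS) = {c}
FIRST(B) = {c}


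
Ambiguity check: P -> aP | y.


right-linear, alternatives start with distinct terminals 'a' vs 'y': unique leftmost derivation
Unambiguous


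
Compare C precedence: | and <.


'<' is relational (level 7); '|' is bitwise OR (level 3)
Higher level binds tighter
'<' has higher precedence than '|'


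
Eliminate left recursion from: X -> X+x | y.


Left-recursive alternatives: X+x; non-recursive: y
Introduce X': X -> yX', X' -> +xX' | ε


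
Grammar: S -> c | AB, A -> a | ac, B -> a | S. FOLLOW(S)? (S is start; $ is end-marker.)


$ ∈ FOLLOW(S). For each A -> αBβ: add FIRST(β)\{ε} to FOLLOW(B); if β nullable, add FOLLOW(A).
FOLLOW(S) = {$}


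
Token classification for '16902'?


Pattern: digits only
Type: INTEGER_LITERAL


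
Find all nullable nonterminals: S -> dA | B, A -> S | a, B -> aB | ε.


A nonterminal is nullable iff some alternative derives ε (directly, or every symbol in it is nullable)
Nullable: {A, B, S}


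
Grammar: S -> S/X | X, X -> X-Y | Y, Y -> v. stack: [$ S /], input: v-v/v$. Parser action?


no handle ('S/' is not any RHS); shift 'v'
Action: shift


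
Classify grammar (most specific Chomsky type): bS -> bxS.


LHS has context (more than one symbol) and |LHS| ≤ |RHS|
Classification: Type 1 (Context-Sensitive)


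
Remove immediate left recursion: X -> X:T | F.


Left-recursive alternatives: X:T; non-recursive: F
Introduce X': X -> FX', X' -> :TX' | ε


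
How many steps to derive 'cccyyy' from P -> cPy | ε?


Derivation: P => cPy => ccPyy => cccPyyy => cccyyy
Steps: 4


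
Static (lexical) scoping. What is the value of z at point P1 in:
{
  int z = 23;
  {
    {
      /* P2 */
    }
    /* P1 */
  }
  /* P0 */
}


P1's block does not declare z; resolves to the enclosing declaration at depth 0
z = 23


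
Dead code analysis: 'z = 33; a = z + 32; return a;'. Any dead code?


z is read by a's definition; a is returned
No dead code


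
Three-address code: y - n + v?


Break into single-operator statements:
t1 = y - n
t2 = t1 + v


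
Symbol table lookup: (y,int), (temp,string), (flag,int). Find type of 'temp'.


Lookup 'temp' → type string


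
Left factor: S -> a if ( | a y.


Common prefix: 'a'
Factored: S -> a S', S' -> if ( | y


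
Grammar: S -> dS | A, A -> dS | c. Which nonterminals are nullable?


A nonterminal is nullable iff some alternative derives ε (directly, or every symbol in it is nullable)
Nullable: {}


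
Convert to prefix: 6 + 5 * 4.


'*' binds tighter: tree is (+ 6 (* 5 4))
Prefix: + 6 * 5 4


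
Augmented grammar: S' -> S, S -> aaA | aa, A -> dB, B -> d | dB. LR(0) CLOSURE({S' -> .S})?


Start: S' -> .S
For each item with dot before a nonterminal B, add B -> .γ for every B-production
Closure: [S' -> .S, S -> .aaA, S -> .aa]


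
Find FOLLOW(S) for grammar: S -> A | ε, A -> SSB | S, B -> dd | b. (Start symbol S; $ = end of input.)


$ ∈ FOLLOW(S). For each A -> αBβ: add FIRST(β)\{ε} to FOLLOW(B); if β nullable, add FOLLOW(A).
FOLLOW(S) = {$, b, d}


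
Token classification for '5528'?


Pattern: digits only
Type: INTEGER_LITERAL


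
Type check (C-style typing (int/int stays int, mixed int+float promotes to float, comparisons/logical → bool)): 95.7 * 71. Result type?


Operand types: float * int
Rule: mixed int/float promotes to float; int/int stays int
Result type: float


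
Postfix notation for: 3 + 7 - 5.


Left to right (same or higher precedence on left)
Postfix: 3 7 + 5 -


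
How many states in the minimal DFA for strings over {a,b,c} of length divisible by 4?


Track length mod 4: states 0..3, accept at 0
Minimal DFA: 4 states


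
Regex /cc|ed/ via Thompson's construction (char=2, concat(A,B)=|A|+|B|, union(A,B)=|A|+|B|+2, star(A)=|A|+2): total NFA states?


Syntax tree has 4 char leaf(s), 1 union(s), 0 star(s)
chars contribute 4×2 = 8; each union adds +2; each star adds +2
Total: 8 + 2 + 0 = 10 states


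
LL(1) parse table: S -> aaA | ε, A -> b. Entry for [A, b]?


For [A, b]: 'b' ∈ FIRST(b)
Entry: A -> b


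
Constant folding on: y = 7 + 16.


7 + 16 = 23 at compile time
Optimized: y = 23


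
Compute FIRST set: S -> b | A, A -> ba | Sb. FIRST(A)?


Per alternative of A: FIRST(ba) = {b}; FIRST(Sb) = {b}
FIRST(A) = {b}


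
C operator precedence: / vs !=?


'/' is multiplicative (level 10); '!=' is equality (level 6)
Higher level binds tighter
'/' has higher precedence than '!='


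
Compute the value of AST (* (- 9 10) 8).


Evaluate inner: (- 9 10) = -1
Evaluate root: (* -1 8) = -8
Result: -8


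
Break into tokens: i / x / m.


Scan left to right, longest-match per lexeme
Tokens: ID(i), OP(/), ID(x), OP(/), ID(m)


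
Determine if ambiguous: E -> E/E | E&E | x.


'x/x&x' has two parse trees (no precedence encoded between / and &)
Ambiguous


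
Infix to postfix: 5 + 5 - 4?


Left to right (same or higher precedence on left)
Postfix: 5 5 + 4 -


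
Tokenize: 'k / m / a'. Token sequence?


Scan left to right, longest-match per lexeme
Tokens: ID(k), OP(/), ID(m), OP(/), ID(a)


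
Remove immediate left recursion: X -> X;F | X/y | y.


Left-recursive alternatives: X;F, X/y; non-recursive: y
Introduce X': X -> yX', X' -> ;FX' | /yX' | ε


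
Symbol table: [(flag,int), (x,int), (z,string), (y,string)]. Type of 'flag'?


Lookup 'flag' → type int


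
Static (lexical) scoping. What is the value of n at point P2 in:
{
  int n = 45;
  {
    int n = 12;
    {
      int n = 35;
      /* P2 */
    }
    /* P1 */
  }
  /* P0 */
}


n declared in the same block as P2
n = 35


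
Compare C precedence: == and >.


'>' is relational (level 7); '==' is equality (level 6)
Higher level binds tighter
'>' has higher precedence than '=='


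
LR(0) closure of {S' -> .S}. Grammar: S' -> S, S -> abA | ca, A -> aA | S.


Start: S' -> .S
For each item with dot before a nonterminal B, add B -> .γ for every B-production
Closure: [S' -> .S, S -> .abA, S -> .ca]


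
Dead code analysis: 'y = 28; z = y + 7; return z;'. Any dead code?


y is read by z's definition; z is returned
No dead code


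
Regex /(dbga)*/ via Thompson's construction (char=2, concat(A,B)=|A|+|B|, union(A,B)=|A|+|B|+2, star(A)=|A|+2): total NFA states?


Syntax tree has 4 char leaf(s), 0 union(s), 1 star(s)
chars contribute 4×2 = 8; each union adds +2; each star adds +2
Total: 8 + 0 + 2 = 10 states


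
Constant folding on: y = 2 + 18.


2 + 18 = 20 at compile time
Optimized: y = 20


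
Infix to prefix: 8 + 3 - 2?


left-to-right (same/higher precedence on left): tree is (- (+ 8 3) 2)
Prefix: - + 8 3 2


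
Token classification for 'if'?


Pattern: reserved word
Type: KEYWORD


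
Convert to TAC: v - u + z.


Break into single-operator statements:
t1 = v - u
t2 = t1 + z


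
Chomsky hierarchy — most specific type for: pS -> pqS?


LHS has context (more than one symbol) and |LHS| ≤ |RHS|
Classification: Type 1 (Context-Sensitive)


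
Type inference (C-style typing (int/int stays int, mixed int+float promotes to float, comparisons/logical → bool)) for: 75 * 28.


Operand types: int * int
Rule: mixed int/float promotes to float; int/int stays int
Result type: int


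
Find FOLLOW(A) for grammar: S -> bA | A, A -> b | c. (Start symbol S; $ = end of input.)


$ ∈ FOLLOW(S). For each A -> αBβ: add FIRST(β)\{ε} to FOLLOW(B); if β nullable, add FOLLOW(A).
FOLLOW(A) = {$}


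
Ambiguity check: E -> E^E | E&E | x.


'x^x&x' has two parse trees (no precedence encoded between ^ and &)
Ambiguous


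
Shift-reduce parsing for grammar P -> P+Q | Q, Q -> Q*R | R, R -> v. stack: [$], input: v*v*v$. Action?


no handle on stack; shift 'v'
Action: shift


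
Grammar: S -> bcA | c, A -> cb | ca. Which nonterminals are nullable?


A nonterminal is nullable iff some alternative derives ε (directly, or every symbol in it is nullable)
Nullable: {}


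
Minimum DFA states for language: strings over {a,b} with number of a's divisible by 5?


Track (count of a) mod 5: states 0..4, accept at 0
Minimal DFA: 5 states


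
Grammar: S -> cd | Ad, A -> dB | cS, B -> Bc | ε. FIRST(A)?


Per alternative of A: FIRST(dB) = {d}; FIRST(cS) = {c}
FIRST(A) = {c, d}


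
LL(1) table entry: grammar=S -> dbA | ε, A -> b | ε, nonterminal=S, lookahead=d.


For [S, d]: 'd' ∈ FIRST(dbA)
Entry: S -> dbA


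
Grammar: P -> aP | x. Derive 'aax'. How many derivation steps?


Derivation: P => aP => aaP => aax
Steps: 3


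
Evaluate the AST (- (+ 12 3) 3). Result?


Evaluate inner: (+ 12 3) = 15
Evaluate root: (- 15 3) = 12
Result: 12


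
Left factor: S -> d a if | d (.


Common prefix: 'd'
Factored: S -> d S', S' -> a if | (


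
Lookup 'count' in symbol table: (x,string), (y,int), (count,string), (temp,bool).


Lookup 'count' → type string


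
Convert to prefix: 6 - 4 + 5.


left-to-right (same/higher precedence on left): tree is (+ (- 6 4) 5)
Prefix: + - 6 4 5


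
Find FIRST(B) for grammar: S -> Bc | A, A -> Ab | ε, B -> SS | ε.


Per alternative of B: FIRST(SS) = {b, c, ε}; FIRST(ε) = {ε}
FIRST(B) = {b, c, ε}


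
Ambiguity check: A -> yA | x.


right-linear, alternatives start with distinct terminals 'y' vs 'x': unique leftmost derivation
Unambiguous


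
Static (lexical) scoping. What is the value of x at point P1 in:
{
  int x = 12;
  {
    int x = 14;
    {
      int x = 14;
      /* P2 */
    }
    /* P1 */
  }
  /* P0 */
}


x declared in the same block as P1
x = 14


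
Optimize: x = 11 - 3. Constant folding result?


11 - 3 = 8 at compile time
Optimized: x = 8


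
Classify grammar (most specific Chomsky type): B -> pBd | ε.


Single nonterminal LHS, but p^n d^n is not regular
Classification: Type 2 (Context-Free)


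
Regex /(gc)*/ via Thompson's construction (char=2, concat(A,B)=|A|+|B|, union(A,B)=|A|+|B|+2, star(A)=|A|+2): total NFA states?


Syntax tree has 2 char leaf(s), 0 union(s), 1 star(s)
chars contribute 2×2 = 4; each union adds +2; each star adds +2
Total: 4 + 0 + 2 = 6 states


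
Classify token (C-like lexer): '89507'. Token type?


Pattern: digits only
Type: INTEGER_LITERAL


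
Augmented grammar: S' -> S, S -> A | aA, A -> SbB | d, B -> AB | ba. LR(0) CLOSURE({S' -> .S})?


Start: S' -> .S
For each item with dot before a nonterminal B, add B -> .γ for every B-production
Closure: [S' -> .S, S -> .A, S -> .aA, A -> .SbB, A -> .d]


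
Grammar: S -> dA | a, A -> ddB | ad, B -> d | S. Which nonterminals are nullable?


A nonterminal is nullable iff some alternative derives ε (directly, or every symbol in it is nullable)
Nullable: {}


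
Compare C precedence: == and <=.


'<=' is relational (level 7); '==' is equality (level 6)
Higher level binds tighter
'<=' has higher precedence than '=='


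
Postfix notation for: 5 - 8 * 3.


* has higher precedence, evaluate 8*3 first
Postfix: 5 8 3 * -


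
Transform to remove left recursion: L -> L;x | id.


Left-recursive alternatives: L;x; non-recursive: id
Introduce L': L -> idL', L' -> ;xL' | ε


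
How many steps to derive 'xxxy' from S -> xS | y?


Derivation: S => xS => xxS => xxxS => xxxy
Steps: 4


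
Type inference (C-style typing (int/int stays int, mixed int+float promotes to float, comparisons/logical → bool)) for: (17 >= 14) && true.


Operand types: bool && bool
Rule: logical operators take bool operands and yield bool
Result type: bool


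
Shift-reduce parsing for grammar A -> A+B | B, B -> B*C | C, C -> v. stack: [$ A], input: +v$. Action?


shift '+' to continue A -> A+B
Action: shift


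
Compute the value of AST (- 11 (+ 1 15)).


Evaluate inner: (+ 1 15) = 16
Evaluate root: (- 11 16) = -5
Result: -5


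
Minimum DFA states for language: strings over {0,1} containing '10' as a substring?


KMP-style automaton: 2 progress states + 1 absorbing accept = 3
Minimal DFA: 3 states


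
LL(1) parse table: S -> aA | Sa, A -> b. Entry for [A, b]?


For [A, b]: 'b' ∈ FIRST(b)
Entry: A -> b


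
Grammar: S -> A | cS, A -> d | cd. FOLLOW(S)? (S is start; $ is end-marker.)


$ ∈ FOLLOW(S). For each A -> αBβ: add FIRST(β)\{ε} to FOLLOW(B); if β nullable, add FOLLOW(A).
FOLLOW(S) = {$}


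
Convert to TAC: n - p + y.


Break into single-operator statements:
t1 = n - p
t2 = t1 + y


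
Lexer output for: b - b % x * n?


Scan left to right, longest-match per lexeme
Tokens: ID(b), OP(-), ID(b), OP(%), ID(x), OP(*), ID(n)


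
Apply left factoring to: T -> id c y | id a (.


Common prefix: 'id'
Factored: T -> id T', T' -> c y | a (


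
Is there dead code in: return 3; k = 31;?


statement follows a return and is unreachable
Dead: 'k = 31'


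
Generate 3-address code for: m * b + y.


Break into single-operator statements:
t1 = m * b
t2 = t1 + y


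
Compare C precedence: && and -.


'-' is additive (level 9); '&&' is logical AND (level 2)
Higher level binds tighter
'-' has higher precedence than '&&'


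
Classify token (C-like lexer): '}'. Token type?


Pattern: delimiter/punctuation
Type: PUNCTUATION


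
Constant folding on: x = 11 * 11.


11 * 11 = 121 at compile time
Optimized: x = 121


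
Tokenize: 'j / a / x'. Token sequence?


Scan left to right, longest-match per lexeme
Tokens: ID(j), OP(/), ID(a), OP(/), ID(x)


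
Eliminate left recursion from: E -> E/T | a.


Left-recursive alternatives: E/T; non-recursive: a
Introduce E': E -> aE', E' -> /TE' | ε


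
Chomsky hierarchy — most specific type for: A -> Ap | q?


Left-linear: every RHS is a terminal or one nonterminal followed by a terminal
Classification: Type 3 (Regular)


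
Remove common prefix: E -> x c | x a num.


Common prefix: 'x'
Factored: E -> x E', E' -> c | a num


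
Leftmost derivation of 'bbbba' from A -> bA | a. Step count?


Derivation: A => bA => bbA => bbbA => bbbbA => bbbba
Steps: 5


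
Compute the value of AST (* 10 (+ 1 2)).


Evaluate inner: (+ 1 2) = 3
Evaluate root: (* 10 3) = 30
Result: 30


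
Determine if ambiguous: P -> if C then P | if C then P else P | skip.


dangling else: 'if C then if C then skip else skip' parses two ways
Ambiguous


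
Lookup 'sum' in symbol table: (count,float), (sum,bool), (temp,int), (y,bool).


Lookup 'sum' → type bool


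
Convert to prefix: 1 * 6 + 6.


left-to-right (same/higher precedence on left): tree is (+ (* 1 6) 6)
Prefix: + * 1 6 6


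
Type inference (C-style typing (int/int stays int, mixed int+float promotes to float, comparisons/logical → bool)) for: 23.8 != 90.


Operand types: float != int
Rule: comparison yields bool
Result type: bool


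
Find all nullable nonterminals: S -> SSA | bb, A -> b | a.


A nonterminal is nullable iff some alternative derives ε (directly, or every symbol in it is nullable)
Nullable: {}


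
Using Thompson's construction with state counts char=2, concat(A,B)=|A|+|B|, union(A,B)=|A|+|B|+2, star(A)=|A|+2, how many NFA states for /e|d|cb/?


Syntax tree has 4 char leaf(s), 2 union(s), 0 star(s)
chars contribute 4×2 = 8; each union adds +2; each star adds +2
Total: 8 + 4 + 0 = 12 states


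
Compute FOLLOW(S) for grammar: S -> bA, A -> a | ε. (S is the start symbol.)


$ ∈ FOLLOW(S). For each A -> αBβ: add FIRST(β)\{ε} to FOLLOW(B); if β nullable, add FOLLOW(A).
FOLLOW(S) = {$}


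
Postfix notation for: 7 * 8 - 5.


Left to right (same or higher precedence on left)
Postfix: 7 8 * 5 -


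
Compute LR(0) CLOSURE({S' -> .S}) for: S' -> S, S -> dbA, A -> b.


Start: S' -> .S
For each item with dot before a nonterminal B, add B -> .γ for every B-production
Closure: [S' -> .S, S -> .dbA]


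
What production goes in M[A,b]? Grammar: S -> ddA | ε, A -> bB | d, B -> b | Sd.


For [A, b]: 'b' ∈ FIRST(bB)
Entry: A -> bB


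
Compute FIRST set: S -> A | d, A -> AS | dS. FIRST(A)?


Per alternative of A: FIRST(AS) = {d}; FIRST(dS) = {d}
FIRST(A) = {d}


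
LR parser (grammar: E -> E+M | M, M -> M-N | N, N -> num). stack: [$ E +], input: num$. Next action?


no handle ('E+' is not any RHS); shift 'num'
Action: shift


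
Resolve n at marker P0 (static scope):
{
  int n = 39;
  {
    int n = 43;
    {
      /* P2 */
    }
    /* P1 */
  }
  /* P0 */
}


n declared in the same block as P0
n = 39


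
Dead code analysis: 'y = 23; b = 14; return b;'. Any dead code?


y is assigned but never read
Dead: 'y = 23'


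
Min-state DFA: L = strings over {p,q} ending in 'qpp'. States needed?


Track the longest suffix of input matching a prefix of 'qpp': 4 classes (prefixes of length 0..3)
Minimal DFA: 4 states
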